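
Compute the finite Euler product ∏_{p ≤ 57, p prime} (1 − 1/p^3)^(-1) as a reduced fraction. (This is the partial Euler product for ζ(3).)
∏ = 16238292364256237331040396846411171054751/13509219810297755163480275884866445246464

The primes p ≤ 57 are [2, 3, 5, 7, 11, 13, 17, 19, 23, 29, 31, 37, 41, 43, 47, 53]. For each prime, (1 − 1/p^3)^(-1) = p^3 / (p^3 − 1). The product is (1 − 1/2^3)^(-1), (1 − 1/3^3)^(-1), (1 − 1/5^3)^(-1), (1 − 1/7^3)^(-1), (1 − 1/11^3)^(-1), (1 − 1/13^3)^(-1), (1 − 1/17^3)^(-1), (1 − 1/19^3)^(-1), (1 − 1/23^3)^(-1), (1 − 1/29^3)^(-1), (1 − 1/31^3)^(-1), (1 − 1/37^3)^(-1), (1 − 1/41^3)^(-1), (1 − 1/43^3)^(-1), (1 − 1/47^3)^(-1), (1 − 1/53^3)^(-1) = ∏ p^3 / (p^3 − 1) = 16238292364256237331040396846411171054751/13509219810297755163480275884866445246464.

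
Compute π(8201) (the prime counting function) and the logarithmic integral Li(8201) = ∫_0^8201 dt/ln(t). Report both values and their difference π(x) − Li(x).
π(8201) = 1028;  Li(8201) ≈ 1048.75;  π(x) − Li(x) ≈ -20.75.

Direct count of primes ≤ 8201 gives π(8201) = 1028. Numerical evaluation of the logarithmic integral gives Li(8201) ≈ 1048.75. The difference π(x) − Li(x) ≈ -20.75 is typically negative for small/moderate x (Li(x) overestimates), though Littlewood's theorem shows this sign changes infinitely often.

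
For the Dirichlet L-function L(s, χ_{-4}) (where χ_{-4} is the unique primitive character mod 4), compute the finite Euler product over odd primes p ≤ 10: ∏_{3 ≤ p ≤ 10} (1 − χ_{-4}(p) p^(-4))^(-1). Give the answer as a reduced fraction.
∏ = 40516875/40968512

The odd primes p ≤ 10 are [3, 5, 7]. For each, χ(p) = 1 if p ≡ 1 mod 4, χ(p) = −1 if p ≡ 3 mod 4. Taking (1 − χ(p)/p^4)^(-1) = p^4/(p^4 − χ(p)): (1 − (-1)/3^4)^(-1) · (1 − (1)/5^4)^(-1) · (1 − (-1)/7^4)^(-1) = 40516875/40968512.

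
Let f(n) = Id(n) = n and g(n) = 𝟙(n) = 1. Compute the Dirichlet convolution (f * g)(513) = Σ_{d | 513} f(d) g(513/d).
(Id * 𝟙)(513) = 800

Divisors of 513: [1, 3, 9, 19, 27, 57, 171, 513]. For each d | 513:
  d = 1: Id(1) · 𝟙(513/1) = 1 · 1 = 1
  d = 3: Id(3) · 𝟙(513/3) = 3 · 1 = 3
  d = 9: Id(9) · 𝟙(513/9) = 9 · 1 = 9
  d = 19: Id(19) · 𝟙(513/19) = 19 · 1 = 19
  d = 27: Id(27) · 𝟙(513/27) = 27 · 1 = 27
  d = 57: Id(57) · 𝟙(513/57) = 57 · 1 = 57
  d = 171: Id(171) · 𝟙(513/171) = 171 · 1 = 171
  d = 513: Id(513) · 𝟙(513/513) = 513 · 1 = 513
Summing: (Id * 𝟙)(513) = 1 + 3 + 9 + 19 + 27 + 57 + 171 + 513 = 800.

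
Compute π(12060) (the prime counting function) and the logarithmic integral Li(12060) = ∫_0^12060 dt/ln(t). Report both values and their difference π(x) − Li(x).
π(12060) = 1444;  Li(12060) ≈ 1467.49;  π(x) − Li(x) ≈ -23.49.

Direct count of primes ≤ 12060 gives π(12060) = 1444. Numerical evaluation of the logarithmic integral gives Li(12060) ≈ 1467.49. The difference π(x) − Li(x) ≈ -23.49 is typically negative for small/moderate x (Li(x) overestimates), though Littlewood's theorem shows this sign changes infinitely often.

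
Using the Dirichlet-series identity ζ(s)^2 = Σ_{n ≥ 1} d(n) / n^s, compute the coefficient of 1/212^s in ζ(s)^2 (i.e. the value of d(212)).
d(212) = 6

ζ(s)^2 = (Σ 1/m^s)(Σ 1/k^s). The coefficient of 1/n^s in the product is the number of ordered pairs (m, k) with mk = n, which equals d(n). For n = 212, divisors are [1, 2, 4, 53, 106, 212], so d(212) = 6.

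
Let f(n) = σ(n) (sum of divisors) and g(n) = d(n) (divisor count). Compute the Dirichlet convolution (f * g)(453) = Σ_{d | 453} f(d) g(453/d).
(σ * d)(453) = 924

Divisors of 453: [1, 3, 151, 453]. For each d | 453:
  d = 1: σ(1) · d(453/1) = 1 · 4 = 4
  d = 3: σ(3) · d(453/3) = 4 · 2 = 8
  d = 151: σ(151) · d(453/151) = 152 · 2 = 304
  d = 453: σ(453) · d(453/453) = 608 · 1 = 608
Summing: (σ * d)(453) = 4 + 8 + 304 + 608 = 924.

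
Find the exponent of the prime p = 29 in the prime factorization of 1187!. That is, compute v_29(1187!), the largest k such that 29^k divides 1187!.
v_29(1187!) = 41

Legendre's formula: v_p(n!) = Σ_{k ≥ 1} ⌊n / p^k⌋. For p = 29, n = 1187, the terms are:
  ⌊1187/29^1⌋ = ⌊1187/29⌋ = 40
  ⌊1187/29^2⌋ = ⌊1187/841⌋ = 1
(the next term ⌊1187/29^3⌋ = 0, terminating the sum). Summing: v_29(1187!) = 40 + 1 = 41.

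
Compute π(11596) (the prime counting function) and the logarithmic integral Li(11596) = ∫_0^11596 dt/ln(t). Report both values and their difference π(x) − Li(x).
π(11596) = 1395;  Li(11596) ≈ 1418.01;  π(x) − Li(x) ≈ -23.01.

Direct count of primes ≤ 11596 gives π(11596) = 1395. Numerical evaluation of the logarithmic integral gives Li(11596) ≈ 1418.01. The difference π(x) − Li(x) ≈ -23.01 is typically negative for small/moderate x (Li(x) overestimates), though Littlewood's theorem shows this sign changes infinitely often.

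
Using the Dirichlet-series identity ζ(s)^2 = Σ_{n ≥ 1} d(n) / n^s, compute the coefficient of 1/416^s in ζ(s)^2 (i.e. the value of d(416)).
d(416) = 12

ζ(s)^2 = (Σ 1/m^s)(Σ 1/k^s). The coefficient of 1/n^s in the product is the number of ordered pairs (m, k) with mk = n, which equals d(n). For n = 416, divisors are [1, 2, 4, 8, 13, 16, 26, 32, 52, 104, 208, 416], so d(416) = 12.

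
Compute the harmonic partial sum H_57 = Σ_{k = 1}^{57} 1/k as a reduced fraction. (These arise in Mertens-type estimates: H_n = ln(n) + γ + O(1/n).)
H_57 = 253437484000080020709989/54749786241679275146400

Direct summation: H_57 = 1 + 1/2 + ... + 1/57. The least common denominator is lcm(1, ..., 57) = 164249358725037825439200; over this denominator the numerator is 164249358725037825439200 + 82124679362518912719600 + 54749786241679275146400 + 41062339681259456359800 + 32849871745007565087840 + 27374893120839637573200 + 23464194103576832205600 + 20531169840629728179900 + 18249928747226425048800 + 16424935872503782543920 + 14931759884094347767200 + 13687446560419818786600 + 12634566055772140418400 + 11732097051788416102800 + 10949957248335855029280 + 10265584920314864089950 + 9661726983825754437600 + 9124964373613212524400 + 8644703090791464496800 + 8212467936251891271960 + 7821398034525610735200 + 7465879942047173883600 + 7141276466305992410400 + 6843723280209909393300 + 6569974349001513017568 + 6317283027886070209200 + 6083309582408808349600 + 5866048525894208051400 + 5663770990518545704800 + 5474978624167927514640 + 5298366410485091143200 + 5132792460157432044975 + 4977253294698115922400 + 4830863491912877218800 + 4692838820715366441120 + 4562482186806606262200 + 4439171857433454741600 + 4322351545395732248400 + 4211522018590713472800 + 4106233968125945635980 + 4006081920122873791200 + 3910699017262805367600 + 3819752528489251754400 + 3732939971023586941800 + 3649985749445285009760 + 3570638233152996205200 + 3494667206915698413600 + 3421861640104954696650 + 3352027729082404600800 + 3284987174500756508784 + 3220575661275251479200 + 3158641513943035104600 + 3099044504245996706400 + 3041654791204404174800 + 2986351976818869553440 + 2933024262947104025700 + 2881567696930488165600 = 760312452000240062129967, so H_57 = 760312452000240062129967/164249358725037825439200; reducing by gcd(760312452000240062129967, 164249358725037825439200) = 3 gives 253437484000080020709989/54749786241679275146400 ≈ 4.62901. (The PNT-adjacent estimate ln(57) + γ ≈ 4.62027 matches within O(1/n).)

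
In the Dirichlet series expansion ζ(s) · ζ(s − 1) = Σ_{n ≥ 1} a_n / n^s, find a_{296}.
σ(296) = 570

In the product (Σ m^0/m^s)(Σ k / k^s) = Σ (Σ_{d | n} d) / n^s, the coefficient of 1/n^s is σ(n) = Σ_{d | n} d. For n = 296, divisors are [1, 2, 4, 8, 37, 74, 148, 296]; summing: σ(296) = 570.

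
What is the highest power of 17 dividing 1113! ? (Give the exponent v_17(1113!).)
v_17(1113!) = 68

Legendre's formula: v_p(n!) = Σ_{k ≥ 1} ⌊n / p^k⌋. For p = 17, n = 1113, the terms are:
  ⌊1113/17^1⌋ = ⌊1113/17⌋ = 65
  ⌊1113/17^2⌋ = ⌊1113/289⌋ = 3
(the next term ⌊1113/17^3⌋ = 0, terminating the sum). Summing: v_17(1113!) = 65 + 3 = 68.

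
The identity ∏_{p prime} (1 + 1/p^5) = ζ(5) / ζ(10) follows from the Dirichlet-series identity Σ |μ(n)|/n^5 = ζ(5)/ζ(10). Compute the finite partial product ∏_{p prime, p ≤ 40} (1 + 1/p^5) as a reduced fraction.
∏ = 233011615725255938572288274478934396372114341888/224936953086109917286174853620680141509079739945

The primes p ≤ 40 are [2, 3, 5, 7, 11, 13, 17, 19, 23, 29, 31, 37]. For each, (1 + 1/p^5) = (p^5 + 1)/p^5. Multiplying these fractions over p ∈ [2, 3, 5, 7, 11, 13, 17, 19, 23, 29, 31, 37] gives 233011615725255938572288274478934396372114341888/224936953086109917286174853620680141509079739945. (In the limit P → ∞ this tends to ζ(5)/ζ(10).)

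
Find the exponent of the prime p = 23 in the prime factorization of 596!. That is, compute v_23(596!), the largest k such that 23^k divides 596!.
v_23(596!) = 26

Legendre's formula: v_p(n!) = Σ_{k ≥ 1} ⌊n / p^k⌋. For p = 23, n = 596, the terms are:
  ⌊596/23^1⌋ = ⌊596/23⌋ = 25
  ⌊596/23^2⌋ = ⌊596/529⌋ = 1
(the next term ⌊596/23^3⌋ = 0, terminating the sum). Summing: v_23(596!) = 25 + 1 = 26.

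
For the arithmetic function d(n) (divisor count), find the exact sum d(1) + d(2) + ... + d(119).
Σ_{n ≤ 119} d(n) = 586

Compute d(n) for each 1 ≤ n ≤ 119: d(1) = 1, d(2) = 2, d(3) = 2, d(4) = 3, d(5) = 2, d(6) = 4, d(7) = 2, d(8) = 4, d(9) = 3, d(10) = 4, d(11) = 2, d(12) = 6, d(13) = 2, d(14) = 4, d(15) = 4, d(16) = 5, d(17) = 2, d(18) = 6, d(19) = 2, d(20) = 6, d(21) = 4, d(22) = 4, d(23) = 2, d(24) = 8, d(25) = 3, d(26) = 4, d(27) = 4, d(28) = 6, d(29) = 2, d(30) = 8, d(31) = 2, d(32) = 6, d(33) = 4, d(34) = 4, d(35) = 4, d(36) = 9, d(37) = 2, d(38) = 4, d(39) = 4, d(40) = 8, d(41) = 2, d(42) = 8, d(43) = 2, d(44) = 6, d(45) = 6, d(46) = 4, d(47) = 2, d(48) = 10, d(49) = 3, d(50) = 6, d(51) = 4, d(52) = 6, d(53) = 2, d(54) = 8, d(55) = 4, d(56) = 8, d(57) = 4, d(58) = 4, d(59) = 2, d(60) = 12, d(61) = 2, d(62) = 4, d(63) = 6, d(64) = 7, d(65) = 4, d(66) = 8, d(67) = 2, d(68) = 6, d(69) = 4, d(70) = 8, d(71) = 2, d(72) = 12, d(73) = 2, d(74) = 4, d(75) = 6, d(76) = 6, d(77) = 4, d(78) = 8, d(79) = 2, d(80) = 10, d(81) = 5, d(82) = 4, d(83) = 2, d(84) = 12, d(85) = 4, d(86) = 4, d(87) = 4, d(88) = 8, d(89) = 2, d(90) = 12, d(91) = 4, d(92) = 6, d(93) = 4, d(94) = 4, d(95) = 4, d(96) = 12, d(97) = 2, d(98) = 6, d(99) = 6, d(100) = 9, d(101) = 2, d(102) = 8, d(103) = 2, d(104) = 8, d(105) = 8, d(106) = 4, d(107) = 2, d(108) = 12, d(109) = 2, d(110) = 8, d(111) = 4, d(112) = 10, d(113) = 2, d(114) = 8, d(115) = 4, d(116) = 6, d(117) = 6, d(118) = 4, d(119) = 4. Summing all 119 values: 586. (Dirichlet's divisor formula: Σ_{n ≤ x} d(n) = x ln(x) + (2γ − 1) x + O(√x). For x = 119, the asymptotic estimate is ≈ 587.09.)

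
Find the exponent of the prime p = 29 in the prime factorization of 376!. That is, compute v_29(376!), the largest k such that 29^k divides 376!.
v_29(376!) = 12

Legendre's formula: v_p(n!) = Σ_{k ≥ 1} ⌊n / p^k⌋. For p = 29, n = 376, the terms are:
  ⌊376/29^1⌋ = ⌊376/29⌋ = 12
(the next term ⌊376/29^2⌋ = 0, terminating the sum). Summing: v_29(376!) = 12 = 12.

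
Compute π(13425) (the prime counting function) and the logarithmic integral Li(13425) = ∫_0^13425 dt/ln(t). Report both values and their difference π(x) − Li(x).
π(13425) = 1592;  Li(13425) ≈ 1611.90;  π(x) − Li(x) ≈ -19.90.

Direct count of primes ≤ 13425 gives π(13425) = 1592. Numerical evaluation of the logarithmic integral gives Li(13425) ≈ 1611.90. The difference π(x) − Li(x) ≈ -19.90 is typically negative for small/moderate x (Li(x) overestimates), though Littlewood's theorem shows this sign changes infinitely often.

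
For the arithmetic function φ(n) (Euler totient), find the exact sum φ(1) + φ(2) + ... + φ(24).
Σ_{n ≤ 24} φ(n) = 180

Compute φ(n) for each 1 ≤ n ≤ 24: φ(1) = 1, φ(2) = 1, φ(3) = 2, φ(4) = 2, φ(5) = 4, φ(6) = 2, φ(7) = 6, φ(8) = 4, φ(9) = 6, φ(10) = 4, φ(11) = 10, φ(12) = 4, φ(13) = 12, φ(14) = 6, φ(15) = 8, φ(16) = 8, φ(17) = 16, φ(18) = 6, φ(19) = 18, φ(20) = 8, φ(21) = 12, φ(22) = 10, φ(23) = 22, φ(24) = 8. Summing all 24 values: 180. (Average order: Σ_{n ≤ x} φ(n) ~ (3/π²) x². For x = 24, (3/π²)·24² ≈ 175.08.)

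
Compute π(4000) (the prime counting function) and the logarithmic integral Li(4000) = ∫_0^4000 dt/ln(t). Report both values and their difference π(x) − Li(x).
π(4000) = 550;  Li(4000) ≈ 565.36;  π(x) − Li(x) ≈ -15.36.

Direct count of primes ≤ 4000 gives π(4000) = 550. Numerical evaluation of the logarithmic integral gives Li(4000) ≈ 565.36. The difference π(x) − Li(x) ≈ -15.36 is typically negative for small/moderate x (Li(x) overestimates), though Littlewood's theorem shows this sign changes infinitely often.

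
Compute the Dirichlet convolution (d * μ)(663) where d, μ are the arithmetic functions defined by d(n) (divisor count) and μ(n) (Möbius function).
(d * μ)(663) = 1

Divisors of 663: [1, 3, 13, 17, 39, 51, 221, 663]. For each d | 663:
  d = 1: d(1) · μ(663/1) = 1 · -1 = -1
  d = 3: d(3) · μ(663/3) = 2 · 1 = 2
  d = 13: d(13) · μ(663/13) = 2 · 1 = 2
  d = 17: d(17) · μ(663/17) = 2 · 1 = 2
  d = 39: d(39) · μ(663/39) = 4 · -1 = -4
  d = 51: d(51) · μ(663/51) = 4 · -1 = -4
  d = 221: d(221) · μ(663/221) = 4 · -1 = -4
  d = 663: d(663) · μ(663/663) = 8 · 1 = 8
Summing: (d * μ)(663) = -1 + 2 + 2 + 2 + -4 + -4 + -4 + 8 = 1.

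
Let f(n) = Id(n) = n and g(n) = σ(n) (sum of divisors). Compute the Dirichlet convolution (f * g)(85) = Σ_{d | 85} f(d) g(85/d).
(Id * σ)(85) = 385

Divisors of 85: [1, 5, 17, 85]. For each d | 85:
  d = 1: Id(1) · σ(85/1) = 1 · 108 = 108
  d = 5: Id(5) · σ(85/5) = 5 · 18 = 90
  d = 17: Id(17) · σ(85/17) = 17 · 6 = 102
  d = 85: Id(85) · σ(85/85) = 85 · 1 = 85
Summing: (Id * σ)(85) = 108 + 90 + 102 + 85 = 385.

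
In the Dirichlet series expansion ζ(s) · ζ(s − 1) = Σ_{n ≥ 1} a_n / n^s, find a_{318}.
σ(318) = 648

In the product (Σ m^0/m^s)(Σ k / k^s) = Σ (Σ_{d | n} d) / n^s, the coefficient of 1/n^s is σ(n) = Σ_{d | n} d. For n = 318, divisors are [1, 2, 3, 6, 53, 106, 159, 318]; summing: σ(318) = 648.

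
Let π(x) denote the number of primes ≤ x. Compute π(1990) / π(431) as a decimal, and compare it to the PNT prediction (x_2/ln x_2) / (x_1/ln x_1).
π(1990)/π(431) = 300/83 ≈ 3.6145;  PNT prediction ≈ 3.6873.

π(431) = 83 and π(1990) = 300, so π(1990)/π(431) ≈ 3.6145. The PNT-predicted ratio is (1990/ln(1990)) / (431/ln(431)) ≈ 3.6873. The two agree to within a few percent, as expected.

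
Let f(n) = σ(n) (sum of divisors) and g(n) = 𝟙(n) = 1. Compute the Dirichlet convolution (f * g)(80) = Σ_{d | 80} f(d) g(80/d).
(σ * 𝟙)(80) = 399

Divisors of 80: [1, 2, 4, 5, 8, 10, 16, 20, 40, 80]. For each d | 80:
  d = 1: σ(1) · 𝟙(80/1) = 1 · 1 = 1
  d = 2: σ(2) · 𝟙(80/2) = 3 · 1 = 3
  d = 4: σ(4) · 𝟙(80/4) = 7 · 1 = 7
  d = 5: σ(5) · 𝟙(80/5) = 6 · 1 = 6
  d = 8: σ(8) · 𝟙(80/8) = 15 · 1 = 15
  d = 10: σ(10) · 𝟙(80/10) = 18 · 1 = 18
  d = 16: σ(16) · 𝟙(80/16) = 31 · 1 = 31
  d = 20: σ(20) · 𝟙(80/20) = 42 · 1 = 42
  d = 40: σ(40) · 𝟙(80/40) = 90 · 1 = 90
  d = 80: σ(80) · 𝟙(80/80) = 186 · 1 = 186
Summing: (σ * 𝟙)(80) = 1 + 3 + 7 + 6 + 15 + 18 + 31 + 42 + 90 + 186 = 399.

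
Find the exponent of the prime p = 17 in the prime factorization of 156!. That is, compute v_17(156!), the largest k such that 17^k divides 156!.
v_17(156!) = 9

Legendre's formula: v_p(n!) = Σ_{k ≥ 1} ⌊n / p^k⌋. For p = 17, n = 156, the terms are:
  ⌊156/17^1⌋ = ⌊156/17⌋ = 9
(the next term ⌊156/17^2⌋ = 0, terminating the sum). Summing: v_17(156!) = 9 = 9.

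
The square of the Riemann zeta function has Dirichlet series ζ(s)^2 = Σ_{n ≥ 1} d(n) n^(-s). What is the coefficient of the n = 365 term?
d(365) = 4

ζ(s)^2 = (Σ 1/m^s)(Σ 1/k^s). The coefficient of 1/n^s in the product is the number of ordered pairs (m, k) with mk = n, which equals d(n). For n = 365, divisors are [1, 5, 73, 365], so d(365) = 4.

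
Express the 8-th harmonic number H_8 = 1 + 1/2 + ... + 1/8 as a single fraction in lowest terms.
H_8 = 761/280

Direct summation: H_8 = 1 + 1/2 + ... + 1/8. The least common denominator is lcm(1, ..., 8) = 840; over this denominator the numerator is 840 + 420 + 280 + 210 + 168 + 140 + 120 + 105 = 2283, so H_8 = 2283/840; reducing by gcd(2283, 840) = 3 gives 761/280 ≈ 2.71786. (The PNT-adjacent estimate ln(8) + γ ≈ 2.65666 matches within O(1/n).)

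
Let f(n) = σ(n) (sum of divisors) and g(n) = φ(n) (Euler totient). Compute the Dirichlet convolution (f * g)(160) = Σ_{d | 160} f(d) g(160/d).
(σ * φ)(160) = 1920

Divisors of 160: [1, 2, 4, 5, 8, 10, 16, 20, 32, 40, 80, 160]. For each d | 160:
  d = 1: σ(1) · φ(160/1) = 1 · 64 = 64
  d = 2: σ(2) · φ(160/2) = 3 · 32 = 96
  d = 4: σ(4) · φ(160/4) = 7 · 16 = 112
  d = 5: σ(5) · φ(160/5) = 6 · 16 = 96
  d = 8: σ(8) · φ(160/8) = 15 · 8 = 120
  d = 10: σ(10) · φ(160/10) = 18 · 8 = 144
  d = 16: σ(16) · φ(160/16) = 31 · 4 = 124
  d = 20: σ(20) · φ(160/20) = 42 · 4 = 168
  d = 32: σ(32) · φ(160/32) = 63 · 4 = 252
  d = 40: σ(40) · φ(160/40) = 90 · 2 = 180
  d = 80: σ(80) · φ(160/80) = 186 · 1 = 186
  d = 160: σ(160) · φ(160/160) = 378 · 1 = 378
Summing: (σ * φ)(160) = 64 + 96 + 112 + 96 + 120 + 144 + 124 + 168 + 252 + 180 + 186 + 378 = 1920.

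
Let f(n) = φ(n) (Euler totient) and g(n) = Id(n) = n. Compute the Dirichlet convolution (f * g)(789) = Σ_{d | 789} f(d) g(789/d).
(φ * Id)(789) = 2625

Divisors of 789: [1, 3, 263, 789]. For each d | 789:
  d = 1: φ(1) · Id(789/1) = 1 · 789 = 789
  d = 3: φ(3) · Id(789/3) = 2 · 263 = 526
  d = 263: φ(263) · Id(789/263) = 262 · 3 = 786
  d = 789: φ(789) · Id(789/789) = 524 · 1 = 524
Summing: (φ * Id)(789) = 789 + 526 + 786 + 524 = 2625.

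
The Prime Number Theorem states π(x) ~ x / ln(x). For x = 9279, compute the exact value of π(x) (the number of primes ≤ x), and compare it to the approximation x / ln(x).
π(9279) = 1148;  x/ln(x) ≈ 1015.71;  relative error ≈ 11.52%.

Directly count primes up to 9279: π(9279) = 1148. The PNT approximation gives 9279/ln(9279) ≈ 9279/9.13551 ≈ 1015.71. Relative error (π(x) − x/ln(x)) / π(x) ≈ 11.52%; the approximation is known to undercount slightly (Li(x) is a better estimate).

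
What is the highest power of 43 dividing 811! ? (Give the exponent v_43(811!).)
v_43(811!) = 18

Legendre's formula: v_p(n!) = Σ_{k ≥ 1} ⌊n / p^k⌋. For p = 43, n = 811, the terms are:
  ⌊811/43^1⌋ = ⌊811/43⌋ = 18
(the next term ⌊811/43^2⌋ = 0, terminating the sum). Summing: v_43(811!) = 18 = 18.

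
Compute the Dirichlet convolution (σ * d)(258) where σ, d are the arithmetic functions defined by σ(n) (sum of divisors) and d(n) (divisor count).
(σ * d)(258) = 1380

Divisors of 258: [1, 2, 3, 6, 43, 86, 129, 258]. For each d | 258:
  d = 1: σ(1) · d(258/1) = 1 · 8 = 8
  d = 2: σ(2) · d(258/2) = 3 · 4 = 12
  d = 3: σ(3) · d(258/3) = 4 · 4 = 16
  d = 6: σ(6) · d(258/6) = 12 · 2 = 24
  d = 43: σ(43) · d(258/43) = 44 · 4 = 176
  d = 86: σ(86) · d(258/86) = 132 · 2 = 264
  d = 129: σ(129) · d(258/129) = 176 · 2 = 352
  d = 258: σ(258) · d(258/258) = 528 · 1 = 528
Summing: (σ * d)(258) = 8 + 12 + 16 + 24 + 176 + 264 + 352 + 528 = 1380.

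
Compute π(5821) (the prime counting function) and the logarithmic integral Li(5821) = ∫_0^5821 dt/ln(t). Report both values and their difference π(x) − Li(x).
π(5821) = 764;  Li(5821) ≈ 779.80;  π(x) − Li(x) ≈ -15.80.

Direct count of primes ≤ 5821 gives π(5821) = 764. Numerical evaluation of the logarithmic integral gives Li(5821) ≈ 779.80. The difference π(x) − Li(x) ≈ -15.80 is typically negative for small/moderate x (Li(x) overestimates), though Littlewood's theorem shows this sign changes infinitely often.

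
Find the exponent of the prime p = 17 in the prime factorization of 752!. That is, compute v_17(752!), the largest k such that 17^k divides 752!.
v_17(752!) = 46

Legendre's formula: v_p(n!) = Σ_{k ≥ 1} ⌊n / p^k⌋. For p = 17, n = 752, the terms are:
  ⌊752/17^1⌋ = ⌊752/17⌋ = 44
  ⌊752/17^2⌋ = ⌊752/289⌋ = 2
(the next term ⌊752/17^3⌋ = 0, terminating the sum). Summing: v_17(752!) = 44 + 2 = 46.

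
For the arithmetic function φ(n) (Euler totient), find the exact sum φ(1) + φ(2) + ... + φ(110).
Σ_{n ≤ 110} φ(n) = 3716

Compute φ(n) for each 1 ≤ n ≤ 110: φ(1) = 1, φ(2) = 1, φ(3) = 2, φ(4) = 2, φ(5) = 4, φ(6) = 2, φ(7) = 6, φ(8) = 4, φ(9) = 6, φ(10) = 4, φ(11) = 10, φ(12) = 4, φ(13) = 12, φ(14) = 6, φ(15) = 8, φ(16) = 8, φ(17) = 16, φ(18) = 6, φ(19) = 18, φ(20) = 8, φ(21) = 12, φ(22) = 10, φ(23) = 22, φ(24) = 8, φ(25) = 20, φ(26) = 12, φ(27) = 18, φ(28) = 12, φ(29) = 28, φ(30) = 8, φ(31) = 30, φ(32) = 16, φ(33) = 20, φ(34) = 16, φ(35) = 24, φ(36) = 12, φ(37) = 36, φ(38) = 18, φ(39) = 24, φ(40) = 16, φ(41) = 40, φ(42) = 12, φ(43) = 42, φ(44) = 20, φ(45) = 24, φ(46) = 22, φ(47) = 46, φ(48) = 16, φ(49) = 42, φ(50) = 20, φ(51) = 32, φ(52) = 24, φ(53) = 52, φ(54) = 18, φ(55) = 40, φ(56) = 24, φ(57) = 36, φ(58) = 28, φ(59) = 58, φ(60) = 16, φ(61) = 60, φ(62) = 30, φ(63) = 36, φ(64) = 32, φ(65) = 48, φ(66) = 20, φ(67) = 66, φ(68) = 32, φ(69) = 44, φ(70) = 24, φ(71) = 70, φ(72) = 24, φ(73) = 72, φ(74) = 36, φ(75) = 40, φ(76) = 36, φ(77) = 60, φ(78) = 24, φ(79) = 78, φ(80) = 32, φ(81) = 54, φ(82) = 40, φ(83) = 82, φ(84) = 24, φ(85) = 64, φ(86) = 42, φ(87) = 56, φ(88) = 40, φ(89) = 88, φ(90) = 24, φ(91) = 72, φ(92) = 44, φ(93) = 60, φ(94) = 46, φ(95) = 72, φ(96) = 32, φ(97) = 96, φ(98) = 42, φ(99) = 60, φ(100) = 40, φ(101) = 100, φ(102) = 32, φ(103) = 102, φ(104) = 48, φ(105) = 48, φ(106) = 52, φ(107) = 106, φ(108) = 36, φ(109) = 108, φ(110) = 40. Summing all 110 values: 3716. (Average order: Σ_{n ≤ x} φ(n) ~ (3/π²) x². For x = 110, (3/π²)·110² ≈ 3677.96.)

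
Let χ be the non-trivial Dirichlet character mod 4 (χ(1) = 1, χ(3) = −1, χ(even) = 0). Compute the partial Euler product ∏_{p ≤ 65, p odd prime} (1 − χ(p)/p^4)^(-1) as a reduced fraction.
∏ = 81934214988902113115031508050672702841756592198516788686922065253543/82850154482442028729801746725895742819441886414557775886809038848000

The odd primes p ≤ 65 are [3, 5, 7, 11, 13, 17, 19, 23, 29, 31, 37, 41, 43, 47, 53, 59, 61]. For each, χ(p) = 1 if p ≡ 1 mod 4, χ(p) = −1 if p ≡ 3 mod 4. Taking (1 − χ(p)/p^4)^(-1) = p^4/(p^4 − χ(p)): (1 − (-1)/3^4)^(-1) · (1 − (1)/5^4)^(-1) · (1 − (-1)/7^4)^(-1) · (1 − (-1)/11^4)^(-1) · (1 − (1)/13^4)^(-1) · (1 − (1)/17^4)^(-1) · (1 − (-1)/19^4)^(-1) · (1 − (-1)/23^4)^(-1) · (1 − (1)/29^4)^(-1) · (1 − (-1)/31^4)^(-1) · (1 − (1)/37^4)^(-1) · (1 − (1)/41^4)^(-1) · (1 − (-1)/43^4)^(-1) · (1 − (-1)/47^4)^(-1) · (1 − (1)/53^4)^(-1) · (1 − (-1)/59^4)^(-1) · (1 − (1)/61^4)^(-1) = 81934214988902113115031508050672702841756592198516788686922065253543/82850154482442028729801746725895742819441886414557775886809038848000.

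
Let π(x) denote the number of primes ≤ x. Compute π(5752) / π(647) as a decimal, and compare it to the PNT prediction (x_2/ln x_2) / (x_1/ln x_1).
π(5752)/π(647) = 757/118 ≈ 6.4153;  PNT prediction ≈ 6.6465.

π(647) = 118 and π(5752) = 757, so π(5752)/π(647) ≈ 6.4153. The PNT-predicted ratio is (5752/ln(5752)) / (647/ln(647)) ≈ 6.6465. The two agree to within a few percent, as expected.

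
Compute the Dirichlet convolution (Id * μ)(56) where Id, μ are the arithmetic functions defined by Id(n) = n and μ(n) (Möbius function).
(Id * μ)(56) = 24

Divisors of 56: [1, 2, 4, 7, 8, 14, 28, 56]. For each d | 56:
  d = 1: Id(1) · μ(56/1) = 1 · 0 = 0
  d = 2: Id(2) · μ(56/2) = 2 · 0 = 0
  d = 4: Id(4) · μ(56/4) = 4 · 1 = 4
  d = 7: Id(7) · μ(56/7) = 7 · 0 = 0
  d = 8: Id(8) · μ(56/8) = 8 · -1 = -8
  d = 14: Id(14) · μ(56/14) = 14 · 0 = 0
  d = 28: Id(28) · μ(56/28) = 28 · -1 = -28
  d = 56: Id(56) · μ(56/56) = 56 · 1 = 56
Summing: (Id * μ)(56) = 0 + 0 + 4 + 0 + -8 + 0 + -28 + 56 = 24.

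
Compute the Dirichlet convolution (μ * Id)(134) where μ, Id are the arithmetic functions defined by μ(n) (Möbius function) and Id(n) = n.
(μ * Id)(134) = 66

Divisors of 134: [1, 2, 67, 134]. For each d | 134:
  d = 1: μ(1) · Id(134/1) = 1 · 134 = 134
  d = 2: μ(2) · Id(134/2) = -1 · 67 = -67
  d = 67: μ(67) · Id(134/67) = -1 · 2 = -2
  d = 134: μ(134) · Id(134/134) = 1 · 1 = 1
Summing: (μ * Id)(134) = 134 + -67 + -2 + 1 = 66.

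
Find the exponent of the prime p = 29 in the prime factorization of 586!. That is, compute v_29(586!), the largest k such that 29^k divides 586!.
v_29(586!) = 20

Legendre's formula: v_p(n!) = Σ_{k ≥ 1} ⌊n / p^k⌋. For p = 29, n = 586, the terms are:
  ⌊586/29^1⌋ = ⌊586/29⌋ = 20
(the next term ⌊586/29^2⌋ = 0, terminating the sum). Summing: v_29(586!) = 20 = 20.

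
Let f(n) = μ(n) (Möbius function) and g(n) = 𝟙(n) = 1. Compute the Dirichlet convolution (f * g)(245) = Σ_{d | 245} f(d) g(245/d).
(μ * 𝟙)(245) = 0

Divisors of 245: [1, 5, 7, 35, 49, 245]. For each d | 245:
  d = 1: μ(1) · 𝟙(245/1) = 1 · 1 = 1
  d = 5: μ(5) · 𝟙(245/5) = -1 · 1 = -1
  d = 7: μ(7) · 𝟙(245/7) = -1 · 1 = -1
  d = 35: μ(35) · 𝟙(245/35) = 1 · 1 = 1
  d = 49: μ(49) · 𝟙(245/49) = 0 · 1 = 0
  d = 245: μ(245) · 𝟙(245/245) = 0 · 1 = 0
Summing: (μ * 𝟙)(245) = 1 + -1 + -1 + 1 + 0 + 0 = 0.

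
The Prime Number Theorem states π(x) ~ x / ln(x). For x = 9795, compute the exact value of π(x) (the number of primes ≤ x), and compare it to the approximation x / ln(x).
π(9795) = 1208;  x/ln(x) ≈ 1065.88;  relative error ≈ 11.77%.

Directly count primes up to 9795: π(9795) = 1208. The PNT approximation gives 9795/ln(9795) ≈ 9795/9.18963 ≈ 1065.88. Relative error (π(x) − x/ln(x)) / π(x) ≈ 11.77%; the approximation is known to undercount slightly (Li(x) is a better estimate).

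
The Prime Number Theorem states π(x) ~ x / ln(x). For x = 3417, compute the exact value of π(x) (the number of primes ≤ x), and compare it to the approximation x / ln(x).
π(3417) = 480;  x/ln(x) ≈ 419.96;  relative error ≈ 12.51%.

Directly count primes up to 3417: π(3417) = 480. The PNT approximation gives 3417/ln(3417) ≈ 3417/8.13652 ≈ 419.96. Relative error (π(x) − x/ln(x)) / π(x) ≈ 12.51%; the approximation is known to undercount slightly (Li(x) is a better estimate).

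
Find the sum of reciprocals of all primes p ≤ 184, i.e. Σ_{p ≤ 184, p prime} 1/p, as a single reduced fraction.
Σ 1/p = 10408867916382550633331528920459565913027063402071390584941986323453055203/5397346292805549782720214077673687806275517530364350655459511599582614290

π(184) = 42, so the primes ≤ 184 are [2, 3, 5, 7, 11, 13, 17, 19, 23, 29, 31, 37, 41, 43, 47, 53, 59, 61, 67, 71, 73, 79, 83, 89, 97, 101, 103, 107, 109, 113, 127, 131, 137, 139, 149, 151, 157, 163, 167, 173, 179, 181]. Summing 1/p over these primes: 10408867916382550633331528920459565913027063402071390584941986323453055203/5397346292805549782720214077673687806275517530364350655459511599582614290 ≈ 1.9285. Mertens estimate ln ln(184) + 0.2615 ≈ 1.9130.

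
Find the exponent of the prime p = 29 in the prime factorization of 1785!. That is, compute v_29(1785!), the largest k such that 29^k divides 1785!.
v_29(1785!) = 63

Legendre's formula: v_p(n!) = Σ_{k ≥ 1} ⌊n / p^k⌋. For p = 29, n = 1785, the terms are:
  ⌊1785/29^1⌋ = ⌊1785/29⌋ = 61
  ⌊1785/29^2⌋ = ⌊1785/841⌋ = 2
(the next term ⌊1785/29^3⌋ = 0, terminating the sum). Summing: v_29(1785!) = 61 + 2 = 63.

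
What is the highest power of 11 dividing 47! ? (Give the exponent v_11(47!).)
v_11(47!) = 4

Legendre's formula: v_p(n!) = Σ_{k ≥ 1} ⌊n / p^k⌋. For p = 11, n = 47, the terms are:
  ⌊47/11^1⌋ = ⌊47/11⌋ = 4
(the next term ⌊47/11^2⌋ = 0, terminating the sum). Summing: v_11(47!) = 4 = 4.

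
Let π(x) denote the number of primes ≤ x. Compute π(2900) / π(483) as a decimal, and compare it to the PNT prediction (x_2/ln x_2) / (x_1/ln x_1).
π(2900)/π(483) = 419/92 ≈ 4.5543;  PNT prediction ≈ 4.6542.

π(483) = 92 and π(2900) = 419, so π(2900)/π(483) ≈ 4.5543. The PNT-predicted ratio is (2900/ln(2900)) / (483/ln(483)) ≈ 4.6542. The two agree to within a few percent, as expected.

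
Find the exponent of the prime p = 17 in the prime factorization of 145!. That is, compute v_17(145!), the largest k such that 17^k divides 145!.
v_17(145!) = 8

Legendre's formula: v_p(n!) = Σ_{k ≥ 1} ⌊n / p^k⌋. For p = 17, n = 145, the terms are:
  ⌊145/17^1⌋ = ⌊145/17⌋ = 8
(the next term ⌊145/17^2⌋ = 0, terminating the sum). Summing: v_17(145!) = 8 = 8.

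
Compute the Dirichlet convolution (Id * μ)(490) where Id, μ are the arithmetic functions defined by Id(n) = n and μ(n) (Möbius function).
(Id * μ)(490) = 168

Divisors of 490: [1, 2, 5, 7, 10, 14, 35, 49, 70, 98, 245, 490]. For each d | 490:
  d = 1: Id(1) · μ(490/1) = 1 · 0 = 0
  d = 2: Id(2) · μ(490/2) = 2 · 0 = 0
  d = 5: Id(5) · μ(490/5) = 5 · 0 = 0
  d = 7: Id(7) · μ(490/7) = 7 · -1 = -7
  d = 10: Id(10) · μ(490/10) = 10 · 0 = 0
  d = 14: Id(14) · μ(490/14) = 14 · 1 = 14
  d = 35: Id(35) · μ(490/35) = 35 · 1 = 35
  d = 49: Id(49) · μ(490/49) = 49 · 1 = 49
  d = 70: Id(70) · μ(490/70) = 70 · -1 = -70
  d = 98: Id(98) · μ(490/98) = 98 · -1 = -98
  d = 245: Id(245) · μ(490/245) = 245 · -1 = -245
  d = 490: Id(490) · μ(490/490) = 490 · 1 = 490
Summing: (Id * μ)(490) = 0 + 0 + 0 + -7 + 0 + 14 + 35 + 49 + -70 + -98 + -245 + 490 = 168.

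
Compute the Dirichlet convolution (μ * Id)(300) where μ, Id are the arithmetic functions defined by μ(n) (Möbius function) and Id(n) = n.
(μ * Id)(300) = 80

Divisors of 300: [1, 2, 3, 4, 5, 6, 10, 12, 15, 20, 25, 30, 50, 60, 75, 100, 150, 300]. For each d | 300:
  d = 1: μ(1) · Id(300/1) = 1 · 300 = 300
  d = 2: μ(2) · Id(300/2) = -1 · 150 = -150
  d = 3: μ(3) · Id(300/3) = -1 · 100 = -100
  d = 4: μ(4) · Id(300/4) = 0 · 75 = 0
  d = 5: μ(5) · Id(300/5) = -1 · 60 = -60
  d = 6: μ(6) · Id(300/6) = 1 · 50 = 50
  d = 10: μ(10) · Id(300/10) = 1 · 30 = 30
  d = 12: μ(12) · Id(300/12) = 0 · 25 = 0
  d = 15: μ(15) · Id(300/15) = 1 · 20 = 20
  d = 20: μ(20) · Id(300/20) = 0 · 15 = 0
  d = 25: μ(25) · Id(300/25) = 0 · 12 = 0
  d = 30: μ(30) · Id(300/30) = -1 · 10 = -10
  d = 50: μ(50) · Id(300/50) = 0 · 6 = 0
  d = 60: μ(60) · Id(300/60) = 0 · 5 = 0
  d = 75: μ(75) · Id(300/75) = 0 · 4 = 0
  d = 100: μ(100) · Id(300/100) = 0 · 3 = 0
  d = 150: μ(150) · Id(300/150) = 0 · 2 = 0
  d = 300: μ(300) · Id(300/300) = 0 · 1 = 0
Summing: (μ * Id)(300) = 300 + -150 + -100 + 0 + -60 + 50 + 30 + 0 + 20 + 0 + 0 + -10 + 0 + 0 + 0 + 0 + 0 + 0 = 80.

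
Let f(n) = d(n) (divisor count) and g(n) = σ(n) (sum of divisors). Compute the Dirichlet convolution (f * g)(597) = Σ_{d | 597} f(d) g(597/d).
(d * σ)(597) = 1212

Divisors of 597: [1, 3, 199, 597]. For each d | 597:
  d = 1: d(1) · σ(597/1) = 1 · 800 = 800
  d = 3: d(3) · σ(597/3) = 2 · 200 = 400
  d = 199: d(199) · σ(597/199) = 2 · 4 = 8
  d = 597: d(597) · σ(597/597) = 4 · 1 = 4
Summing: (d * σ)(597) = 800 + 400 + 8 + 4 = 1212.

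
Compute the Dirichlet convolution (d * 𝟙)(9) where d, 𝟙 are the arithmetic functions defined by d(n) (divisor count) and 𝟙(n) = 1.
(d * 𝟙)(9) = 6

Divisors of 9: [1, 3, 9]. For each d | 9:
  d = 1: d(1) · 𝟙(9/1) = 1 · 1 = 1
  d = 3: d(3) · 𝟙(9/3) = 2 · 1 = 2
  d = 9: d(9) · 𝟙(9/9) = 3 · 1 = 3
Summing: (d * 𝟙)(9) = 1 + 2 + 3 = 6.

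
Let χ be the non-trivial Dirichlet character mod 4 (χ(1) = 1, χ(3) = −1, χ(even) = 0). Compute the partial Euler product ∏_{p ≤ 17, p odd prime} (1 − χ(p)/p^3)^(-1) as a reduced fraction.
∏ = 87995602569875/90796952813568

The odd primes p ≤ 17 are [3, 5, 7, 11, 13, 17]. For each, χ(p) = 1 if p ≡ 1 mod 4, χ(p) = −1 if p ≡ 3 mod 4. Taking (1 − χ(p)/p^3)^(-1) = p^3/(p^3 − χ(p)): (1 − (-1)/3^3)^(-1) · (1 − (1)/5^3)^(-1) · (1 − (-1)/7^3)^(-1) · (1 − (-1)/11^3)^(-1) · (1 − (1)/13^3)^(-1) · (1 − (1)/17^3)^(-1) = 87995602569875/90796952813568.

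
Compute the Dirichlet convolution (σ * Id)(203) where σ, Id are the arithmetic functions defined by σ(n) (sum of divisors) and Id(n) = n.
(σ * Id)(203) = 885

Divisors of 203: [1, 7, 29, 203]. For each d | 203:
  d = 1: σ(1) · Id(203/1) = 1 · 203 = 203
  d = 7: σ(7) · Id(203/7) = 8 · 29 = 232
  d = 29: σ(29) · Id(203/29) = 30 · 7 = 210
  d = 203: σ(203) · Id(203/203) = 240 · 1 = 240
Summing: (σ * Id)(203) = 203 + 232 + 210 + 240 = 885.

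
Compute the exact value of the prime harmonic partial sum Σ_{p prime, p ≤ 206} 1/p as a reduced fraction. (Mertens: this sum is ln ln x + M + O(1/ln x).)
Σ 1/p = 15202313841027497739047080375538859939135227730139536997746371469607707132833646367/7799922041683461553249199106329813876687996789903550945093032474868511536164700810

π(206) = 46, so the primes ≤ 206 are [2, 3, 5, 7, 11, 13, 17, 19, 23, 29, 31, 37, 41, 43, 47, 53, 59, 61, 67, 71, 73, 79, 83, 89, 97, 101, 103, 107, 109, 113, 127, 131, 137, 139, 149, 151, 157, 163, 167, 173, 179, 181, 191, 193, 197, 199]. Summing 1/p over these primes: 15202313841027497739047080375538859939135227730139536997746371469607707132833646367/7799922041683461553249199106329813876687996789903550945093032474868511536164700810 ≈ 1.9490. Mertens estimate ln ln(206) + 0.2615 ≈ 1.9344.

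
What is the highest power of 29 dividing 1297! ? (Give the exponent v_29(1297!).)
v_29(1297!) = 45

Legendre's formula: v_p(n!) = Σ_{k ≥ 1} ⌊n / p^k⌋. For p = 29, n = 1297, the terms are:
  ⌊1297/29^1⌋ = ⌊1297/29⌋ = 44
  ⌊1297/29^2⌋ = ⌊1297/841⌋ = 1
(the next term ⌊1297/29^3⌋ = 0, terminating the sum). Summing: v_29(1297!) = 44 + 1 = 45.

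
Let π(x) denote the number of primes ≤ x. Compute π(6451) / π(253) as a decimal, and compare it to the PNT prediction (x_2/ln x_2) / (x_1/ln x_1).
π(6451)/π(253) = 838/54 ≈ 15.5185;  PNT prediction ≈ 16.0842.

π(253) = 54 and π(6451) = 838, so π(6451)/π(253) ≈ 15.5185. The PNT-predicted ratio is (6451/ln(6451)) / (253/ln(253)) ≈ 16.0842. The two agree to within a few percent, as expected.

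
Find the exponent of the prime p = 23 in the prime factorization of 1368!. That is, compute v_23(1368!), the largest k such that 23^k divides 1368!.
v_23(1368!) = 61

Legendre's formula: v_p(n!) = Σ_{k ≥ 1} ⌊n / p^k⌋. For p = 23, n = 1368, the terms are:
  ⌊1368/23^1⌋ = ⌊1368/23⌋ = 59
  ⌊1368/23^2⌋ = ⌊1368/529⌋ = 2
(the next term ⌊1368/23^3⌋ = 0, terminating the sum). Summing: v_23(1368!) = 59 + 2 = 61.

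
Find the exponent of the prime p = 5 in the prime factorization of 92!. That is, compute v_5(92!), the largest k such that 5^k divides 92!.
v_5(92!) = 21

Legendre's formula: v_p(n!) = Σ_{k ≥ 1} ⌊n / p^k⌋. For p = 5, n = 92, the terms are:
  ⌊92/5^1⌋ = ⌊92/5⌋ = 18
  ⌊92/5^2⌋ = ⌊92/25⌋ = 3
(the next term ⌊92/5^3⌋ = 0, terminating the sum). Summing: v_5(92!) = 18 + 3 = 21.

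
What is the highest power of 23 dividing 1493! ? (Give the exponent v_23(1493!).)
v_23(1493!) = 66

Legendre's formula: v_p(n!) = Σ_{k ≥ 1} ⌊n / p^k⌋. For p = 23, n = 1493, the terms are:
  ⌊1493/23^1⌋ = ⌊1493/23⌋ = 64
  ⌊1493/23^2⌋ = ⌊1493/529⌋ = 2
(the next term ⌊1493/23^3⌋ = 0, terminating the sum). Summing: v_23(1493!) = 64 + 2 = 66.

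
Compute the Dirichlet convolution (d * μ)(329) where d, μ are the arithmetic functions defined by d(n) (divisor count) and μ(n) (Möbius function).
(d * μ)(329) = 1

Divisors of 329: [1, 7, 47, 329]. For each d | 329:
  d = 1: d(1) · μ(329/1) = 1 · 1 = 1
  d = 7: d(7) · μ(329/7) = 2 · -1 = -2
  d = 47: d(47) · μ(329/47) = 2 · -1 = -2
  d = 329: d(329) · μ(329/329) = 4 · 1 = 4
Summing: (d * μ)(329) = 1 + -2 + -2 + 4 = 1.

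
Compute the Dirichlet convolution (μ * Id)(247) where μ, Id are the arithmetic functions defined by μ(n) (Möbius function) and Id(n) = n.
(μ * Id)(247) = 216

Divisors of 247: [1, 13, 19, 247]. For each d | 247:
  d = 1: μ(1) · Id(247/1) = 1 · 247 = 247
  d = 13: μ(13) · Id(247/13) = -1 · 19 = -19
  d = 19: μ(19) · Id(247/19) = -1 · 13 = -13
  d = 247: μ(247) · Id(247/247) = 1 · 1 = 1
Summing: (μ * Id)(247) = 247 + -19 + -13 + 1 = 216.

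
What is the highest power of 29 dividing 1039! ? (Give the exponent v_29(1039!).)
v_29(1039!) = 36

Legendre's formula: v_p(n!) = Σ_{k ≥ 1} ⌊n / p^k⌋. For p = 29, n = 1039, the terms are:
  ⌊1039/29^1⌋ = ⌊1039/29⌋ = 35
  ⌊1039/29^2⌋ = ⌊1039/841⌋ = 1
(the next term ⌊1039/29^3⌋ = 0, terminating the sum). Summing: v_29(1039!) = 35 + 1 = 36.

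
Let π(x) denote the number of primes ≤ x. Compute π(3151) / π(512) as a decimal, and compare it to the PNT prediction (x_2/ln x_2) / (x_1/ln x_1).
π(3151)/π(512) = 446/97 ≈ 4.5979;  PNT prediction ≈ 4.7660.

π(512) = 97 and π(3151) = 446, so π(3151)/π(512) ≈ 4.5979. The PNT-predicted ratio is (3151/ln(3151)) / (512/ln(512)) ≈ 4.7660. The two agree to within a few percent, as expected.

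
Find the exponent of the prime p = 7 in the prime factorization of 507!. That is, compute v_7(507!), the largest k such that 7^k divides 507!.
v_7(507!) = 83

Legendre's formula: v_p(n!) = Σ_{k ≥ 1} ⌊n / p^k⌋. For p = 7, n = 507, the terms are:
  ⌊507/7^1⌋ = ⌊507/7⌋ = 72
  ⌊507/7^2⌋ = ⌊507/49⌋ = 10
  ⌊507/7^3⌋ = ⌊507/343⌋ = 1
(the next term ⌊507/7^4⌋ = 0, terminating the sum). Summing: v_7(507!) = 72 + 10 + 1 = 83.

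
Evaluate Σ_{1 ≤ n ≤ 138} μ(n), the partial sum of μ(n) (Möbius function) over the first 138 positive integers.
Σ_{n ≤ 138} μ(n) = -3

Compute μ(n) for each 1 ≤ n ≤ 138: μ(1) = 1, μ(2) = -1, μ(3) = -1, μ(4) = 0, μ(5) = -1, μ(6) = 1, μ(7) = -1, μ(8) = 0, μ(9) = 0, μ(10) = 1, μ(11) = -1, μ(12) = 0, μ(13) = -1, μ(14) = 1, μ(15) = 1, μ(16) = 0, μ(17) = -1, μ(18) = 0, μ(19) = -1, μ(20) = 0, μ(21) = 1, μ(22) = 1, μ(23) = -1, μ(24) = 0, μ(25) = 0, μ(26) = 1, μ(27) = 0, μ(28) = 0, μ(29) = -1, μ(30) = -1, μ(31) = -1, μ(32) = 0, μ(33) = 1, μ(34) = 1, μ(35) = 1, μ(36) = 0, μ(37) = -1, μ(38) = 1, μ(39) = 1, μ(40) = 0, μ(41) = -1, μ(42) = -1, μ(43) = -1, μ(44) = 0, μ(45) = 0, μ(46) = 1, μ(47) = -1, μ(48) = 0, μ(49) = 0, μ(50) = 0, μ(51) = 1, μ(52) = 0, μ(53) = -1, μ(54) = 0, μ(55) = 1, μ(56) = 0, μ(57) = 1, μ(58) = 1, μ(59) = -1, μ(60) = 0, μ(61) = -1, μ(62) = 1, μ(63) = 0, μ(64) = 0, μ(65) = 1, μ(66) = -1, μ(67) = -1, μ(68) = 0, μ(69) = 1, μ(70) = -1, μ(71) = -1, μ(72) = 0, μ(73) = -1, μ(74) = 1, μ(75) = 0, μ(76) = 0, μ(77) = 1, μ(78) = -1, μ(79) = -1, μ(80) = 0, μ(81) = 0, μ(82) = 1, μ(83) = -1, μ(84) = 0, μ(85) = 1, μ(86) = 1, μ(87) = 1, μ(88) = 0, μ(89) = -1, μ(90) = 0, μ(91) = 1, μ(92) = 0, μ(93) = 1, μ(94) = 1, μ(95) = 1, μ(96) = 0, μ(97) = -1, μ(98) = 0, μ(99) = 0, μ(100) = 0, μ(101) = -1, μ(102) = -1, μ(103) = -1, μ(104) = 0, μ(105) = -1, μ(106) = 1, μ(107) = -1, μ(108) = 0, μ(109) = -1, μ(110) = -1, μ(111) = 1, μ(112) = 0, μ(113) = -1, μ(114) = -1, μ(115) = 1, μ(116) = 0, μ(117) = 0, μ(118) = 1, μ(119) = 1, μ(120) = 0, μ(121) = 0, μ(122) = 1, μ(123) = 1, μ(124) = 0, μ(125) = 0, μ(126) = 0, μ(127) = -1, μ(128) = 0, μ(129) = 1, μ(130) = -1, μ(131) = -1, μ(132) = 0, μ(133) = 1, μ(134) = 1, μ(135) = 0, μ(136) = 0, μ(137) = -1, μ(138) = -1. Summing all 138 values: -3. (Mertens function M(x) = Σ_{n ≤ x} μ(n); on average M(x) should be small (PNT ⟺ M(x) = o(x)).)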